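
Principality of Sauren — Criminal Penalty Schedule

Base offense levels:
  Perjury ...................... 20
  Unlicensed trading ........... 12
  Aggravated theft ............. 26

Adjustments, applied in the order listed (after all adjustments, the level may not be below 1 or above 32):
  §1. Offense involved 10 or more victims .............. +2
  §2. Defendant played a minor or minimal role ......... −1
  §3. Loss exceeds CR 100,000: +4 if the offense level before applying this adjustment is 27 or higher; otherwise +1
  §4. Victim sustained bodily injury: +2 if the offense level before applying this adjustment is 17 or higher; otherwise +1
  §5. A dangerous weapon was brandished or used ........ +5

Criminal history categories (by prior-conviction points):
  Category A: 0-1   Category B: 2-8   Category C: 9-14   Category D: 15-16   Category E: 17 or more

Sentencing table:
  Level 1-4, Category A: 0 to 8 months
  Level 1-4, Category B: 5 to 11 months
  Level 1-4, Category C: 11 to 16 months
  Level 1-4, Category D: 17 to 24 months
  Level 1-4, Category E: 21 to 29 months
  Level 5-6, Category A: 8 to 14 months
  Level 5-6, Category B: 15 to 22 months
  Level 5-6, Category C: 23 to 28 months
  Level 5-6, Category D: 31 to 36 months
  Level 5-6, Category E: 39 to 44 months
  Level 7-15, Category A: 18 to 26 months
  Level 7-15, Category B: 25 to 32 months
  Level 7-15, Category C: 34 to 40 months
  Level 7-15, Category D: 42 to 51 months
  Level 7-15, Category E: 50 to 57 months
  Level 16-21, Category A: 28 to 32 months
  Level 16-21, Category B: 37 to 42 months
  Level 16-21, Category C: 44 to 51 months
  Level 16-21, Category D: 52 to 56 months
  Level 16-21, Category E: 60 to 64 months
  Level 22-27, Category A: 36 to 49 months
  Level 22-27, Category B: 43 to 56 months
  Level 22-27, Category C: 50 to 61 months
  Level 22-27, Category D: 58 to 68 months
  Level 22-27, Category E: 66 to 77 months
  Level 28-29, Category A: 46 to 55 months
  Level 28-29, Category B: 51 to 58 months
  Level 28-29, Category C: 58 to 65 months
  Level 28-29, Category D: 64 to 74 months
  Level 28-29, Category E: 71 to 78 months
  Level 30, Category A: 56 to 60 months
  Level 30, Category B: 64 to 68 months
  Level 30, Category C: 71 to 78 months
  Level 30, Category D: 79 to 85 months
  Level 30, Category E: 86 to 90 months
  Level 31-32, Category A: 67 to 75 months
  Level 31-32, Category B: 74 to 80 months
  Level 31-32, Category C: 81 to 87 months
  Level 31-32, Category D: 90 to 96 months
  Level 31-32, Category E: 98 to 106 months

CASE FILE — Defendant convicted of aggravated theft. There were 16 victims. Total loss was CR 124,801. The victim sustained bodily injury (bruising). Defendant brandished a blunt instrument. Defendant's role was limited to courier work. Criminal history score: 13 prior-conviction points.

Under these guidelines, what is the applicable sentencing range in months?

81-87 months

Base offense level for aggravated theft: 26.
§1 applies: 26 + 2 = 28.
§2 applies: 28 − 1 = 27.
§3 applies (level before this adjustment is 27 ≥ 27, so +4): 27 + 4 = 31.
§4 applies (level before this adjustment is 31 ≥ 17, so +2): 31 + 2 = 33.
§5 applies: 33 + 5 = 38.
Level 38 exceeds the maximum of 32; capped at 32.
Final offense level: 32.
Criminal history: 13 prior points → Category C (9-14).
Level 32 falls in the 31-32 band.
Grid: Level 31-32 × Category C = 81-87 months.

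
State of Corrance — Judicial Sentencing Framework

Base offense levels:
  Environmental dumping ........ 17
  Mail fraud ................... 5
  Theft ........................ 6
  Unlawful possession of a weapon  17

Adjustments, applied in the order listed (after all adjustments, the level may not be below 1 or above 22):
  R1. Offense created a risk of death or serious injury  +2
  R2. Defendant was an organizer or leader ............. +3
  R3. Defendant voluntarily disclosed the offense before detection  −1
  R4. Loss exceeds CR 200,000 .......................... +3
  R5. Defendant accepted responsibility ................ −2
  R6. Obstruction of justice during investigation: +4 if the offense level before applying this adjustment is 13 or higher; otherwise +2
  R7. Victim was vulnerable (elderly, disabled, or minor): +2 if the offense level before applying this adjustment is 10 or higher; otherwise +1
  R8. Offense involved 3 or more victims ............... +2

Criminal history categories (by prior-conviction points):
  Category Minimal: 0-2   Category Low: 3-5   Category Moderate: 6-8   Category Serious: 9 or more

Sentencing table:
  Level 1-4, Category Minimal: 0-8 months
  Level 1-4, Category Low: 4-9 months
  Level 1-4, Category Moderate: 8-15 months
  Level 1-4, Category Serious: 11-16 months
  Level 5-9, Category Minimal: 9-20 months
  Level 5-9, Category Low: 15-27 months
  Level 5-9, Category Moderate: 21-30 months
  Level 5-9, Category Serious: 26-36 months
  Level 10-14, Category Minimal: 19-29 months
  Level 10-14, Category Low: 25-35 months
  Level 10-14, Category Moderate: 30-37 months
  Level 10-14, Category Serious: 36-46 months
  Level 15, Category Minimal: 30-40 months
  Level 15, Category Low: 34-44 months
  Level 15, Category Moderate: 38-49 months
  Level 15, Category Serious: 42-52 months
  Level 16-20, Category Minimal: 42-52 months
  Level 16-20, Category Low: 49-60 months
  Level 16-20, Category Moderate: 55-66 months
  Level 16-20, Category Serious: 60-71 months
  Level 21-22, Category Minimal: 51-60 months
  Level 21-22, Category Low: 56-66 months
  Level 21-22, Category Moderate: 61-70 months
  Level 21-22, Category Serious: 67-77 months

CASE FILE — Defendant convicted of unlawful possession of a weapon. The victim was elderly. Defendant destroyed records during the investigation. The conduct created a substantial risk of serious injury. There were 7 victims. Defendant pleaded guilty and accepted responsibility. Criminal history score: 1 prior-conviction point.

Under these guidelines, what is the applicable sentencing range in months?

51-60 months

Base offense level for unlawful possession of a weapon: 17.
R1 applies: 17 + 2 = 19.
R5 applies: 19 − 2 = 17.
R6 applies (level before this adjustment is 17 ≥ 13, so +4): 17 + 4 = 21.
R7 applies (level before this adjustment is 21 ≥ 10, so +2): 21 + 2 = 23.
R8 applies: 23 + 2 = 25.
Level 25 exceeds the maximum of 22; capped at 22.
Final offense level: 22.
Criminal history: 1 prior point → Category Minimal (0-2).
Level 22 falls in the 21-22 band.
Grid: Level 21-22 × Category Minimal = 51-60 months.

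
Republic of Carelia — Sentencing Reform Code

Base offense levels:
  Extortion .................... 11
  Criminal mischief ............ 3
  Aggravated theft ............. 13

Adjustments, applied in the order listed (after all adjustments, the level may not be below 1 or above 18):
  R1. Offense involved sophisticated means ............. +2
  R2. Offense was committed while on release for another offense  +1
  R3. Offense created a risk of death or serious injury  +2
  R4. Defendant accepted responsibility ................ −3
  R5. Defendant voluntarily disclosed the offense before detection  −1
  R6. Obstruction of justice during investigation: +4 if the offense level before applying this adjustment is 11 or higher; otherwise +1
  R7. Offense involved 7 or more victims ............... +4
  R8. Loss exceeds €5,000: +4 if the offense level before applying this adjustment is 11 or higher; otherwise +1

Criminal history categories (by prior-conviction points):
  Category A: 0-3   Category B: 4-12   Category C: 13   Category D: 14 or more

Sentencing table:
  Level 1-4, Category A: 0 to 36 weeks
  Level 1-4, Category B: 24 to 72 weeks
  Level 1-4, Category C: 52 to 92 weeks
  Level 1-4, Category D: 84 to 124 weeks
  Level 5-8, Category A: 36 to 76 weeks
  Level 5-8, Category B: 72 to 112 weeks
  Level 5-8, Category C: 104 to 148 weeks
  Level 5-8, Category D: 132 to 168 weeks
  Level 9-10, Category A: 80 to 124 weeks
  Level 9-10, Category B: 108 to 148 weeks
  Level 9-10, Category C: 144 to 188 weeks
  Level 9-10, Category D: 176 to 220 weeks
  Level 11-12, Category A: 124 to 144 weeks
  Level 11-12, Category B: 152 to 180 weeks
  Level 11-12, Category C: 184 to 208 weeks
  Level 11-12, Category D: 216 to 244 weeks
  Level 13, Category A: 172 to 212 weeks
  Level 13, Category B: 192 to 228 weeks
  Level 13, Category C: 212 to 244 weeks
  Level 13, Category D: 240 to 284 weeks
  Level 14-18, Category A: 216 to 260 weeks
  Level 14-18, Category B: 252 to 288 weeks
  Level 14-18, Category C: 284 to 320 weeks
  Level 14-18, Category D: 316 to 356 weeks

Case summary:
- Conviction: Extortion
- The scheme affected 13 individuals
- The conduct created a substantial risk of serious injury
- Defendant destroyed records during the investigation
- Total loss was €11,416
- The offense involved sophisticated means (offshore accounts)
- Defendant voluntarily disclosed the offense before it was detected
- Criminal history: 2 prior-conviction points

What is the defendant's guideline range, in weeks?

216-260 weeks

Base offense level for extortion: 11.
R1 applies: 11 + 2 = 13.
R2 does not apply.
R3 applies: 13 + 2 = 15.
R5 applies: 15 − 1 = 14.
R6 applies (level before this adjustment is 14 ≥ 11, so +4): 14 + 4 = 18.
R7 applies: 18 + 4 = 22.
R8 applies (level before this adjustment is 22 ≥ 11, so +4): 22 + 4 = 26.
Level 26 exceeds the maximum of 18; capped at 18.
Final offense level: 18.
Criminal history: 2 prior points → Category A (0-3).
Level 18 falls in the 14-18 band.
Grid: Level 14-18 × Category A = 216-260 weeks.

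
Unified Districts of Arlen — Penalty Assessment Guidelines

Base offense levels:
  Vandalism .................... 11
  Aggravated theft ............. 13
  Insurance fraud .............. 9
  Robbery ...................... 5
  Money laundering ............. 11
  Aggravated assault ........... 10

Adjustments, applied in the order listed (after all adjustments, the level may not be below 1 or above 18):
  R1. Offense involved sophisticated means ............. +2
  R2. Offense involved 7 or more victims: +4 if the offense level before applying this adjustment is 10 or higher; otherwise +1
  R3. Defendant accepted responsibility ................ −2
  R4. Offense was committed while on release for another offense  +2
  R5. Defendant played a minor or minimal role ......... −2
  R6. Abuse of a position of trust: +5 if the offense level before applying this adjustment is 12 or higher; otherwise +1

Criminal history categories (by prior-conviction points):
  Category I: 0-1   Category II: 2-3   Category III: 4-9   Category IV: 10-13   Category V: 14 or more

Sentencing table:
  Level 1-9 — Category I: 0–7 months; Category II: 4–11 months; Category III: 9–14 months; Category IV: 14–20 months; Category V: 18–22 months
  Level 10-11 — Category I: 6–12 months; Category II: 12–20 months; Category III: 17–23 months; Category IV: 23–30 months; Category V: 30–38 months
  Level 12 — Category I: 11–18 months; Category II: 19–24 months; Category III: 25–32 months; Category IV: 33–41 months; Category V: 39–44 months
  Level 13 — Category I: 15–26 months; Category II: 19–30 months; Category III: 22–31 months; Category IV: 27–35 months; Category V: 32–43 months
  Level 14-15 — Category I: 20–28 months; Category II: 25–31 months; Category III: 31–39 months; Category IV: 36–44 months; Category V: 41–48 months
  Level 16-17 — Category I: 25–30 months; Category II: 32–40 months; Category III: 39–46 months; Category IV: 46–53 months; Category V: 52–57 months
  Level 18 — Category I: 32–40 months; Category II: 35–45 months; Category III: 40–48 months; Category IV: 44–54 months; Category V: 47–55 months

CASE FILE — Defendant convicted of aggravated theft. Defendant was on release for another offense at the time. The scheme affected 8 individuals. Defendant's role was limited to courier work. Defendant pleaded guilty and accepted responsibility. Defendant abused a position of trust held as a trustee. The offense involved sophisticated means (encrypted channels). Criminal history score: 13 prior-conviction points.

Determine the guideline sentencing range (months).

44-54 months

Base offense level for aggravated theft: 13.
R1 applies: 13 + 2 = 15.
R2 applies (level before this adjustment is 15 ≥ 10, so +4): 15 + 4 = 19.
R3 applies: 19 − 2 = 17.
R4 applies: 17 + 2 = 19.
R5 applies: 19 − 2 = 17.
R6 applies (level before this adjustment is 17 ≥ 12, so +5): 17 + 5 = 22.
Level 22 exceeds the maximum of 18; capped at 18.
Final offense level: 18.
Criminal history: 13 prior points → Category IV (10-13).
Level 18 falls in the 18 band.
Grid: Level 18 × Category IV = 44-54 months.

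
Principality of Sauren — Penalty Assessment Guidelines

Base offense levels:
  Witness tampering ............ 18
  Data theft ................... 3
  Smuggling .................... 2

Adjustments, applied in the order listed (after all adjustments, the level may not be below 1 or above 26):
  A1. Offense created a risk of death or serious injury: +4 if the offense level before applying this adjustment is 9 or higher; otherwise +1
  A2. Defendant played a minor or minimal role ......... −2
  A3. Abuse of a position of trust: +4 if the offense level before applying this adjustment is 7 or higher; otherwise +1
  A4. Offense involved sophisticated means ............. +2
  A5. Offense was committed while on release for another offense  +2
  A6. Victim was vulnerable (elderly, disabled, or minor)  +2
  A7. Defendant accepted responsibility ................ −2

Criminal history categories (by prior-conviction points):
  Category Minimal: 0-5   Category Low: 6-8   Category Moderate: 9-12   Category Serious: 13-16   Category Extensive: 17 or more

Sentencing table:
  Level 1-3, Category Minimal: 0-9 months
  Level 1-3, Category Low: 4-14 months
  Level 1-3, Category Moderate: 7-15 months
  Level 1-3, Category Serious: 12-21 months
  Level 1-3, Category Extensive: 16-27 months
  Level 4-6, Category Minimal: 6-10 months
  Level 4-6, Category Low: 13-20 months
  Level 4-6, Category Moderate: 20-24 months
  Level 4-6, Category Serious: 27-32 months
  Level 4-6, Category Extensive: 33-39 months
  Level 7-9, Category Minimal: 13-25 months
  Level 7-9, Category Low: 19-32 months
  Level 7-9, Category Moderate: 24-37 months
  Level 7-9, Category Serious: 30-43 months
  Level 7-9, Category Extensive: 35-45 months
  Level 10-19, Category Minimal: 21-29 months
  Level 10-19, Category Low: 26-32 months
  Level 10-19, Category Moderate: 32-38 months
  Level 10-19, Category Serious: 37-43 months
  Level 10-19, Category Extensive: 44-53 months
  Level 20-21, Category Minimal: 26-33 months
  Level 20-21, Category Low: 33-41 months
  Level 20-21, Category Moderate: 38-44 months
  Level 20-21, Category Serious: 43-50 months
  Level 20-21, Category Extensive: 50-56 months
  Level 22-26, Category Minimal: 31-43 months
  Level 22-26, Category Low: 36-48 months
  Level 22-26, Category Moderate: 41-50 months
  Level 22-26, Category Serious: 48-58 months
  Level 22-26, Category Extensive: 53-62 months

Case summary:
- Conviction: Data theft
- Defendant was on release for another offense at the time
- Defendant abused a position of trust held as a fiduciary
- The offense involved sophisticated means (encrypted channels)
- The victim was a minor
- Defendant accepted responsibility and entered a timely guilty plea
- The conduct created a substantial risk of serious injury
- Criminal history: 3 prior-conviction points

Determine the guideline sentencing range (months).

13-25 months

Base offense level for data theft: 3.
A1 applies (level before this adjustment is 3 < 9, so +1): 3 + 1 = 4.
A2 does not apply.
A3 applies (level before this adjustment is 4 < 7, so +1): 4 + 1 = 5.
A4 applies: 5 + 2 = 7.
A5 applies: 7 + 2 = 9.
A6 applies: 9 + 2 = 11.
A7 applies: 11 − 2 = 9.
Final offense level: 9.
Criminal history: 3 prior points → Category Minimal (0-5).
Level 9 falls in the 7-9 band.
Grid: Level 7-9 × Category Minimal = 13-25 months.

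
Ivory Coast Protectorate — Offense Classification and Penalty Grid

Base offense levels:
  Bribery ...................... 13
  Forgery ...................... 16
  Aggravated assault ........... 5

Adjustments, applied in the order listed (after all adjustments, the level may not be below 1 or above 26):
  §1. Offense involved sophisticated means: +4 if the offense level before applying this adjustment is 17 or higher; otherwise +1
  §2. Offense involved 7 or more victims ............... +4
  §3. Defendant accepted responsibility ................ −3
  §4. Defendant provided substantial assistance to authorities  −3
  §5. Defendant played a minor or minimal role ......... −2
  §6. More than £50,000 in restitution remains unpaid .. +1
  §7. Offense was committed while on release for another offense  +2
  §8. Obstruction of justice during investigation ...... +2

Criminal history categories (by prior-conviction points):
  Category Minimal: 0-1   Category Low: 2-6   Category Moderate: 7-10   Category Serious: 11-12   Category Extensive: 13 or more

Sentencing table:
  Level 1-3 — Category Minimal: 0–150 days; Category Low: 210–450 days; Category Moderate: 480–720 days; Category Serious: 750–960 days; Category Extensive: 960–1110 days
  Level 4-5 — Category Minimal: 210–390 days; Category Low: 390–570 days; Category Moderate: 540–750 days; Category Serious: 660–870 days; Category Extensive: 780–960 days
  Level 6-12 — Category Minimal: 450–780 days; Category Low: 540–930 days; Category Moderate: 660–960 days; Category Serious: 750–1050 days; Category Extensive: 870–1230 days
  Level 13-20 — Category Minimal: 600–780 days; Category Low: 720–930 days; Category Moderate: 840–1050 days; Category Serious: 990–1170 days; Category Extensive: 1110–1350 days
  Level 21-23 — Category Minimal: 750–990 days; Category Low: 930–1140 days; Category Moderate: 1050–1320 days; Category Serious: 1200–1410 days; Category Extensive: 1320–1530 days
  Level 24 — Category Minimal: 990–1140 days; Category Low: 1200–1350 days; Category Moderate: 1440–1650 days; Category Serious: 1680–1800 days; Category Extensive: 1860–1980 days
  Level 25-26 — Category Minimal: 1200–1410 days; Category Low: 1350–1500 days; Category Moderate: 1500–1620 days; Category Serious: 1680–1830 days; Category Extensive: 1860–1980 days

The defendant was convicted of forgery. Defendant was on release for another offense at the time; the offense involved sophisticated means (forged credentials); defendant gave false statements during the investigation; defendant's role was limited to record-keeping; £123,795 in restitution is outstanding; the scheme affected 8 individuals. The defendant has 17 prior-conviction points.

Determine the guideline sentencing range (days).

Base offense level for forgery: 16.
§1 applies (level before this adjustment is 16 < 17, so +1): 16 + 1 = 17.
§2 applies: 17 + 4 = 21.
§3 does not apply.
§5 applies: 21 − 2 = 19.
§6 applies: 19 + 1 = 20.
§7 applies: 20 + 2 = 22.
§8 applies: 22 + 2 = 24.
Final offense level: 24.
Criminal history: 17 prior points → Category Extensive (13+).
Level 24 falls in the 24 band.
Grid: Level 24 × Category Extensive = 1860-1980 days.

1860-1980 days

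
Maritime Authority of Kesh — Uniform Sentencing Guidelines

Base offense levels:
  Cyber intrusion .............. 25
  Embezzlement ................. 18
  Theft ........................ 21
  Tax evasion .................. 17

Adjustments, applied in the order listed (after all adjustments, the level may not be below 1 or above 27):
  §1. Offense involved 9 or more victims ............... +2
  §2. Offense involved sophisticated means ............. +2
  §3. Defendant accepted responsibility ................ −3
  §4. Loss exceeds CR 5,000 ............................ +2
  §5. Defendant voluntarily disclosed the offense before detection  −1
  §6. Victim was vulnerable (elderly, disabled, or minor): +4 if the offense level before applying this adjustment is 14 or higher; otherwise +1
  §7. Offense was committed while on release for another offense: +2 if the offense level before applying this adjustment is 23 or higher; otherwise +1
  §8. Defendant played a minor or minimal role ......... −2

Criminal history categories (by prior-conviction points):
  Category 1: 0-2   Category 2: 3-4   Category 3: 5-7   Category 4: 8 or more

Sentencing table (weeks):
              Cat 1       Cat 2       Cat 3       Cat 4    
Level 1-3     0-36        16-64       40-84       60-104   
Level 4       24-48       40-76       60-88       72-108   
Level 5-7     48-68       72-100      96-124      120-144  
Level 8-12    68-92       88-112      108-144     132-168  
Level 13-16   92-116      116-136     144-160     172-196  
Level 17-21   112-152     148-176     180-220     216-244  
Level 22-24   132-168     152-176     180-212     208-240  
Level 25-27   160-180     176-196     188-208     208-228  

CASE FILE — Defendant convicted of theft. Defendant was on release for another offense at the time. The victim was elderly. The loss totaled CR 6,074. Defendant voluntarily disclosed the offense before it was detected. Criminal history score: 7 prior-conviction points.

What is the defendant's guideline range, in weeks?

188-208 weeks

Base offense level for theft: 21.
§1 does not apply.
§2 does not apply.
§4 applies: 21 + 2 = 23.
§5 applies: 23 − 1 = 22.
§6 applies (level before this adjustment is 22 ≥ 14, so +4): 22 + 4 = 26.
§7 applies (level before this adjustment is 26 ≥ 23, so +2): 26 + 2 = 28.
§8 does not apply.
Level 28 exceeds the maximum of 27; capped at 27.
Final offense level: 27.
Criminal history: 7 prior points → Category 3 (5-7).
Level 27 falls in the 25-27 band.
Grid: Level 25-27 × Category 3 = 188-208 weeks.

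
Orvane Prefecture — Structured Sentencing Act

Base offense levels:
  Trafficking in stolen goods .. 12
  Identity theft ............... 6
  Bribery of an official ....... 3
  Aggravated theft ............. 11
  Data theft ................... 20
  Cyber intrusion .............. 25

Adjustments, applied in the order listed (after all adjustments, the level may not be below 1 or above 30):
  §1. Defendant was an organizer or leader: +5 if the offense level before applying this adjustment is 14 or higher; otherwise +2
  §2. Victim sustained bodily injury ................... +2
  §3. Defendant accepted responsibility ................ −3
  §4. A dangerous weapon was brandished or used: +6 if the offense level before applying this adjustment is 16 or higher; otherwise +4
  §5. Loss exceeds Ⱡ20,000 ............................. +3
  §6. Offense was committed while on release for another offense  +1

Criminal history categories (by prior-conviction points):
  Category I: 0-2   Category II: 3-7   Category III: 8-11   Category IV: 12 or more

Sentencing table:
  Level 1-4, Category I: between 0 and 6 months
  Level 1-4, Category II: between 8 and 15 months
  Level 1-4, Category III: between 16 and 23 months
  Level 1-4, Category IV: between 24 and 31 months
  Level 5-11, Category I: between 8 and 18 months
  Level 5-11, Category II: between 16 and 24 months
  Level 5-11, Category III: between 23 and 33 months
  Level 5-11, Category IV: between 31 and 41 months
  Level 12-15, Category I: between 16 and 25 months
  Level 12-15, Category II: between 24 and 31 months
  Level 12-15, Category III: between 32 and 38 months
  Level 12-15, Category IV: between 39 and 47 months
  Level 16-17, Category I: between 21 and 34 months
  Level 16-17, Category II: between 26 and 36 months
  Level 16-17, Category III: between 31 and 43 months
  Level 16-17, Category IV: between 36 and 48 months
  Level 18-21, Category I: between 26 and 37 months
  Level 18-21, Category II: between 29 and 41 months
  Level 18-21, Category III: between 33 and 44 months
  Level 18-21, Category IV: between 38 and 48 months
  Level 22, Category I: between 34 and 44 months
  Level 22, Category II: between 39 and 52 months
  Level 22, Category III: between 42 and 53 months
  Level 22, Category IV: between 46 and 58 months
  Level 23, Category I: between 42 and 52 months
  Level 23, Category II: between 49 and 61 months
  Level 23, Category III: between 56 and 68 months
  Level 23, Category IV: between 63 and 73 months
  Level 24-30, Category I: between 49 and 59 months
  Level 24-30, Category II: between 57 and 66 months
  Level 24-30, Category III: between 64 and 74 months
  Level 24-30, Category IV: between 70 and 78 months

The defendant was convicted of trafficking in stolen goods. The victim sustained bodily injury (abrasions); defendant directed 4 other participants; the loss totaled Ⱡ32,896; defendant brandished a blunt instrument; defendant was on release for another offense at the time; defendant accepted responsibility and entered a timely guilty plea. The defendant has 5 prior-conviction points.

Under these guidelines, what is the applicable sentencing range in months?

Base offense level for trafficking in stolen goods: 12.
§1 applies (level before this adjustment is 12 < 14, so +2): 12 + 2 = 14.
§2 applies: 14 + 2 = 16.
§3 applies: 16 − 3 = 13.
§4 applies (level before this adjustment is 13 < 16, so +4): 13 + 4 = 17.
§5 applies: 17 + 3 = 20.
§6 applies: 20 + 1 = 21.
Final offense level: 21.
Criminal history: 5 prior points → Category II (3-7).
Level 21 falls in the 18-21 band.
Grid: Level 18-21 × Category II = 29-41 months.

29-41 months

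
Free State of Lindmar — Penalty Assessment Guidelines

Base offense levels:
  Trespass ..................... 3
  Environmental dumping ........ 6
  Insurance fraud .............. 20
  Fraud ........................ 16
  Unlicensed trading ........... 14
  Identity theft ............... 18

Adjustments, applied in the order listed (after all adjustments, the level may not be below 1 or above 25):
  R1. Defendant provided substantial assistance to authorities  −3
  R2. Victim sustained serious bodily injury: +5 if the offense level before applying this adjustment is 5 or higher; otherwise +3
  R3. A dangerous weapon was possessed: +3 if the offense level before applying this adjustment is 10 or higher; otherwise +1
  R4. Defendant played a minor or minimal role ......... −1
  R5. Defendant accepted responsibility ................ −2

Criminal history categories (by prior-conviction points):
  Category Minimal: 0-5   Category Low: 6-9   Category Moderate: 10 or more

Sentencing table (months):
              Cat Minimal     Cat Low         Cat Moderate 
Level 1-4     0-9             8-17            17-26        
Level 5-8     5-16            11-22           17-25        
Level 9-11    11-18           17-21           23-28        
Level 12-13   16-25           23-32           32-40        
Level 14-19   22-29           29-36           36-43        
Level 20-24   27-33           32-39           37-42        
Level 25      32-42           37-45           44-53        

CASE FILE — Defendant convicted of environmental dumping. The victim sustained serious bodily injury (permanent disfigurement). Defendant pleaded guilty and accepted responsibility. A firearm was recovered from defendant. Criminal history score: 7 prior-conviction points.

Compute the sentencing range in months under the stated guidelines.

Base offense level for environmental dumping: 6.
R2 applies (level before this adjustment is 6 ≥ 5, so +5): 6 + 5 = 11.
R3 applies (level before this adjustment is 11 ≥ 10, so +3): 11 + 3 = 14.
R4 does not apply.
R5 applies: 14 − 2 = 12.
Final offense level: 12.
Criminal history: 7 prior points → Category Low (6-9).
Level 12 falls in the 12-13 band.
Grid: Level 12-13 × Category Low = 23-32 months.

23-32 months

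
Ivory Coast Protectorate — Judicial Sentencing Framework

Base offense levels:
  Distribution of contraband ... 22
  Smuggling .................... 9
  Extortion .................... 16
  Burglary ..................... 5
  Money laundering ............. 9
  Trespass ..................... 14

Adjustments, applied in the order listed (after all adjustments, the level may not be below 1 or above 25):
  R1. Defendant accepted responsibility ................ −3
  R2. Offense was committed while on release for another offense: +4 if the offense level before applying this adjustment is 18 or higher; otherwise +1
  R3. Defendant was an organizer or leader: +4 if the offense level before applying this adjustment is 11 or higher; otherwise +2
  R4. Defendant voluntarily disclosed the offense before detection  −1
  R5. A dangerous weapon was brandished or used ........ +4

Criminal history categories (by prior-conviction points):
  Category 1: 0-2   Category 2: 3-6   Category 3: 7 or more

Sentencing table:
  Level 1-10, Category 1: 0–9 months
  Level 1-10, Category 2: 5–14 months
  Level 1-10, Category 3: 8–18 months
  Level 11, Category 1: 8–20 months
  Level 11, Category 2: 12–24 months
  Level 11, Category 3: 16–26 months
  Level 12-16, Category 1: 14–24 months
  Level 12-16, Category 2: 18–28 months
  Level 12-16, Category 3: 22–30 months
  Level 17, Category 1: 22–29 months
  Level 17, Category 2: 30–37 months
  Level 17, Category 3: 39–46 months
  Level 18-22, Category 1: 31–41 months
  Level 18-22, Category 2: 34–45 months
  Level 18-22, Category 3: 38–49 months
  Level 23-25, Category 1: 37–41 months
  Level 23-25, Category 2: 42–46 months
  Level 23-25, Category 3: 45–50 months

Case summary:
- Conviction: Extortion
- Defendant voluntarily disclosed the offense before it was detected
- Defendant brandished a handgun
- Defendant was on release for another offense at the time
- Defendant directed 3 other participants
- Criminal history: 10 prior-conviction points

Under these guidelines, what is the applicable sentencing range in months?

Base offense level for extortion: 16.
R1 does not apply.
R2 applies (level before this adjustment is 16 < 18, so +1): 16 + 1 = 17.
R3 applies (level before this adjustment is 17 ≥ 11, so +4): 17 + 4 = 21.
R4 applies: 21 − 1 = 20.
R5 applies: 20 + 4 = 24.
Final offense level: 24.
Criminal history: 10 prior points → Category 3 (7+).
Level 24 falls in the 23-25 band.
Grid: Level 23-25 × Category 3 = 45-50 months.

45-50 months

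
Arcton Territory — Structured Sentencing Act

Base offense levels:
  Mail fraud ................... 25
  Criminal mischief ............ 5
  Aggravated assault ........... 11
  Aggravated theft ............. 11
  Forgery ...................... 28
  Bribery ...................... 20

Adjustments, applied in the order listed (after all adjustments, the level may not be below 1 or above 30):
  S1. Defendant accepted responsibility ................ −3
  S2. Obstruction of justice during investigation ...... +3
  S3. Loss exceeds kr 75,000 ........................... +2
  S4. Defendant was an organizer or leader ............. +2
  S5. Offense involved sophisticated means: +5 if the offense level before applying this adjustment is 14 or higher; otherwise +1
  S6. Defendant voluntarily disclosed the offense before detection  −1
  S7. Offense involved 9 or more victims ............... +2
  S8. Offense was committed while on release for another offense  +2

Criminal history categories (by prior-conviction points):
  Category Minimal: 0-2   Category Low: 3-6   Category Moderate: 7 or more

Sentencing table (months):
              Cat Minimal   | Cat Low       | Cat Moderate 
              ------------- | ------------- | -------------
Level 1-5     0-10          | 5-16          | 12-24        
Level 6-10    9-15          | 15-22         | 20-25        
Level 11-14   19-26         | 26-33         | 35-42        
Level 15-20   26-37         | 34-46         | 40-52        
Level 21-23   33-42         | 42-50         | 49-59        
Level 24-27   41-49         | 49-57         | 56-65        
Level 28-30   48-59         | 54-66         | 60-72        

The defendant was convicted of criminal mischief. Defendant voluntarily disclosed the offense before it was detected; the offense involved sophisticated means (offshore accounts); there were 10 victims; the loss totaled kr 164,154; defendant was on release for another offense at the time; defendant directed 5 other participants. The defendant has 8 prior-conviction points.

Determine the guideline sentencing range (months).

35-42 months

Base offense level for criminal mischief: 5.
S1 does not apply.
S2 does not apply.
S3 applies: 5 + 2 = 7.
S4 applies: 7 + 2 = 9.
S5 applies (level before this adjustment is 9 < 14, so +1): 9 + 1 = 10.
S6 applies: 10 − 1 = 9.
S7 applies: 9 + 2 = 11.
S8 applies: 11 + 2 = 13.
Final offense level: 13.
Criminal history: 8 prior points → Category Moderate (7+).
Level 13 falls in the 11-14 band.
Grid: Level 11-14 × Category Moderate = 35-42 months.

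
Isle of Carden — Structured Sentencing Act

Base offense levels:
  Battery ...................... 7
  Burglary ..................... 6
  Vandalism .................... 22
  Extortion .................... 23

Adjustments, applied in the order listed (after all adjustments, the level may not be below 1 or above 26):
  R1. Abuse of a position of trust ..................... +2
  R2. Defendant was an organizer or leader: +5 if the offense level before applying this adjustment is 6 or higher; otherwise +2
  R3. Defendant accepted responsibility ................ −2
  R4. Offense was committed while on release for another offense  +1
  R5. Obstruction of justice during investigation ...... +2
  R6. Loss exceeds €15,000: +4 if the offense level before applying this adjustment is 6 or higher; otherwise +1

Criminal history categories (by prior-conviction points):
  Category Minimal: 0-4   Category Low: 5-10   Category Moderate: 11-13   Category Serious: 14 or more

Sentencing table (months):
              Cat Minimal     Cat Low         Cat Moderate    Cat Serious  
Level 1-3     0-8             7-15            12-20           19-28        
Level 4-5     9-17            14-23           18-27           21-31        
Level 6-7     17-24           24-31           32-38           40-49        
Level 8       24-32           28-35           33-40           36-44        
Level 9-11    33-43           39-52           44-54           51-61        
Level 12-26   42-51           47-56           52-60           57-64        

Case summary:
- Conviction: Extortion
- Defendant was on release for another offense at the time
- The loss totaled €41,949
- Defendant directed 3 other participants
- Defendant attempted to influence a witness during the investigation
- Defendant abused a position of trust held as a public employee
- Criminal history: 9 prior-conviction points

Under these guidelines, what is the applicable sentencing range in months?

Base offense level for extortion: 23.
R1 applies: 23 + 2 = 25.
R2 applies (level before this adjustment is 25 ≥ 6, so +5): 25 + 5 = 30.
R4 applies: 30 + 1 = 31.
R5 applies: 31 + 2 = 33.
R6 applies (level before this adjustment is 33 ≥ 6, so +4): 33 + 4 = 37.
Level 37 exceeds the maximum of 26; capped at 26.
Final offense level: 26.
Criminal history: 9 prior points → Category Low (5-10).
Level 26 falls in the 12-26 band.
Grid: Level 12-26 × Category Low = 47-56 months.

47-56 months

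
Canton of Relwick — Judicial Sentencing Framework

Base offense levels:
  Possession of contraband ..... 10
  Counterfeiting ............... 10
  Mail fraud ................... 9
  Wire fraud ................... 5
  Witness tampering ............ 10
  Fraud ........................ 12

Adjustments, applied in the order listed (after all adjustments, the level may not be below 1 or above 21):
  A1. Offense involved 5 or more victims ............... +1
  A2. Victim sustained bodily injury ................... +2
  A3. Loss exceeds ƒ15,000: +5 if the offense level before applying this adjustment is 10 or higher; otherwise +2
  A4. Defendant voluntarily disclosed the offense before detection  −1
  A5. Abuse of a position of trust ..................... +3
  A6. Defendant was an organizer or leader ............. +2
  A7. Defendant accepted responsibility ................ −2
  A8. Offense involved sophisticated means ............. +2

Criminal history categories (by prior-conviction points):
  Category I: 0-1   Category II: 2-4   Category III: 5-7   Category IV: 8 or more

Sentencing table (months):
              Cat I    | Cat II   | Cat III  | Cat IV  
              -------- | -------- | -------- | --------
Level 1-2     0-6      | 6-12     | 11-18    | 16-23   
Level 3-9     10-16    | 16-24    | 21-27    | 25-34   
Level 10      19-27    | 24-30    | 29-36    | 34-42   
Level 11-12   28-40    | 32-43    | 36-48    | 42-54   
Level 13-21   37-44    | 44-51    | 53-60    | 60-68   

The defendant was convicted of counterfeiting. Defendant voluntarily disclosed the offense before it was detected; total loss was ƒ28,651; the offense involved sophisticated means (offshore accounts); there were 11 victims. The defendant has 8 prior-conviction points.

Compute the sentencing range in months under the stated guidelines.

60-68 months

Base offense level for counterfeiting: 10.
A1 applies: 10 + 1 = 11.
A2 does not apply.
A3 applies (level before this adjustment is 11 ≥ 10, so +5): 11 + 5 = 16.
A4 applies: 16 − 1 = 15.
A7 does not apply.
A8 applies: 15 + 2 = 17.
Final offense level: 17.
Criminal history: 8 prior points → Category IV (8+).
Level 17 falls in the 13-21 band.
Grid: Level 13-21 × Category IV = 60-68 months.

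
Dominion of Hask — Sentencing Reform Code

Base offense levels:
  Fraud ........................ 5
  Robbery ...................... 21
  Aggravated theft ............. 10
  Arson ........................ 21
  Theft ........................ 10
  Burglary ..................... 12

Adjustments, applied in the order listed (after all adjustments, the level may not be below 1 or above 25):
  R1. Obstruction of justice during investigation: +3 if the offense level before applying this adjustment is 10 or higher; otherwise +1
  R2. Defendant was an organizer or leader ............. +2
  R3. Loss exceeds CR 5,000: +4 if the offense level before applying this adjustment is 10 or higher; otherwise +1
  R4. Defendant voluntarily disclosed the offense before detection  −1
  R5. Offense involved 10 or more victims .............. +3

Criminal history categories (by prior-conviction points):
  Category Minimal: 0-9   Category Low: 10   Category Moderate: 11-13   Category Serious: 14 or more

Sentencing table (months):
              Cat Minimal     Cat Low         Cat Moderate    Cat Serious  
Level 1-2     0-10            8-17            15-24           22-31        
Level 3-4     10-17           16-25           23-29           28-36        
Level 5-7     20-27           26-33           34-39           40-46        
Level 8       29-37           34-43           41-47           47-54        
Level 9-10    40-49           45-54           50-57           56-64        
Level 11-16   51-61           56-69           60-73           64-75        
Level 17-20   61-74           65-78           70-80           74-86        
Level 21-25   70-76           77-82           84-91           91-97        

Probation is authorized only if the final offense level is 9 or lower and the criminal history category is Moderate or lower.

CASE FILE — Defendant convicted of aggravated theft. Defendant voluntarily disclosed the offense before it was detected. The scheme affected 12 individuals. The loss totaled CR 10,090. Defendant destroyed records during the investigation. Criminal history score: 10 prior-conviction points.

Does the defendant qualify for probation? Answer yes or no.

Base offense level for aggravated theft: 10.
R1 applies (level before this adjustment is 10 ≥ 10, so +3): 10 + 3 = 13.
R2 does not apply.
R3 applies (level before this adjustment is 13 ≥ 10, so +4): 13 + 4 = 17.
R4 applies: 17 − 1 = 16.
R5 applies: 16 + 3 = 19.
Final offense level: 19.
Criminal history: 10 prior points → Category Low (10).
Level 19 falls in the 17-20 band.
Grid: Level 17-20 × Category Low = 65-78 months.
Probation check: level 19 > 9 and category Low ≤ Moderate → not eligible.

No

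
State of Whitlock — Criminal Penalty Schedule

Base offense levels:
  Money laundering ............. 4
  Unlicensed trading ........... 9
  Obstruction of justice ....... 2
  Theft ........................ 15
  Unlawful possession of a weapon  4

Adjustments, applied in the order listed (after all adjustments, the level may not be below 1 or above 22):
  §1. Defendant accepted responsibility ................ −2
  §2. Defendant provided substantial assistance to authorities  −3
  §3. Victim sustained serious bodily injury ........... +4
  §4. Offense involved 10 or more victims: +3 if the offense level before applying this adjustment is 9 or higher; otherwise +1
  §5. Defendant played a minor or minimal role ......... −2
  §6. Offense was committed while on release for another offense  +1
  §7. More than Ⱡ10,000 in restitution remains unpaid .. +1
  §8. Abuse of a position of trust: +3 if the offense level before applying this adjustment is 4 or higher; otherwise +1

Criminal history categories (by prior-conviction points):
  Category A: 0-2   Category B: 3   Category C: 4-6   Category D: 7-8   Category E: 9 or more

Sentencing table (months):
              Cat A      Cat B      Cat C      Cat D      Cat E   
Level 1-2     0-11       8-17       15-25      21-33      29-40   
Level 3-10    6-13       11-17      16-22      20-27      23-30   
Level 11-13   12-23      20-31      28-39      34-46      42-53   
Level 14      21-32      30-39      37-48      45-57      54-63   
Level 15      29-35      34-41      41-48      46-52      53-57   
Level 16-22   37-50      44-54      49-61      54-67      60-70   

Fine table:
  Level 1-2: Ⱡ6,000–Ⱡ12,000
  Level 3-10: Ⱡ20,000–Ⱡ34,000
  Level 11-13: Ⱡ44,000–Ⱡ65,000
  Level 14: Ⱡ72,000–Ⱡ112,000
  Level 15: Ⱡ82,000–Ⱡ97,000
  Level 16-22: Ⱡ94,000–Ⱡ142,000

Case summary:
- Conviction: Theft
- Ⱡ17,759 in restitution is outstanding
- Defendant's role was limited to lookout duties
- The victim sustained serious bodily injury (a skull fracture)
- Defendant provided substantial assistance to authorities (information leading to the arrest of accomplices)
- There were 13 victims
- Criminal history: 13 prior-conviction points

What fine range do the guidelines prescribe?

Ⱡ94,000–Ⱡ142,000

Base offense level for theft: 15.
§2 applies: 15 − 3 = 12.
§3 applies: 12 + 4 = 16.
§4 applies (level before this adjustment is 16 ≥ 9, so +3): 16 + 3 = 19.
§5 applies: 19 − 2 = 17.
§6 does not apply.
§7 applies: 17 + 1 = 18.
§8 does not apply.
Final offense level: 18.
Level 18 falls in the 16-22 band.
Fine table: Level 16-22 → Ⱡ94,000–Ⱡ142,000.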